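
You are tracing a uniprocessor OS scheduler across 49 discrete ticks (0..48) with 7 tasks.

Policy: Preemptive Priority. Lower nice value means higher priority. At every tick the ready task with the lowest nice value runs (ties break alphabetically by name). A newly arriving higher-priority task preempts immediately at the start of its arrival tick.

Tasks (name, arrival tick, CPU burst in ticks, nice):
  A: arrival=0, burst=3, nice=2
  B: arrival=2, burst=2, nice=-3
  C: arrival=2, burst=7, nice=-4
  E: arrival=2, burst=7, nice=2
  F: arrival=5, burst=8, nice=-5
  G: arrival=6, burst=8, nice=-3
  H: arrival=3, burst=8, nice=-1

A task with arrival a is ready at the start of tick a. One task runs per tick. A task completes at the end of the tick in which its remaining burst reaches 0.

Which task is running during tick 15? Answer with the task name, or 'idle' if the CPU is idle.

t=0: ready={A} → run A
t=1: ready={A} → run A
t=2: ready={A,B,C,E} → run C
t=3: ready={A,B,C,E,H} → run C
t=4: ready={A,B,C,E,H} → run C
t=5: ready={A,B,C,E,F,H} → run F
t=6: ready={A,B,C,E,F,G,H} → run F
t=7: ready={A,B,C,E,F,G,H} → run F
t=8: ready={A,B,C,E,F,G,H} → run F
t=9: ready={A,B,C,E,F,G,H} → run F
t=10: ready={A,B,C,E,F,G,H} → run F
t=11: ready={A,B,C,E,F,G,H} → run F
t=12: ready={A,B,C,E,F,G,H} → run F
t=13: ready={A,B,C,E,G,H} → run C
t=14: ready={A,B,C,E,G,H} → run C
t=15: ready={A,B,C,E,G,H} → run C
t=16: ready={A,B,C,E,G,H} → run C
t=17: ready={A,B,E,G,H} → run B
t=18: ready={A,B,E,G,H} → run B
t=19: ready={A,E,G,H} → run G
t=20: ready={A,E,G,H} → run G
t=21: ready={A,E,G,H} → run G
t=22: ready={A,E,G,H} → run G
t=23: ready={A,E,G,H} → run G
t=24: ready={A,E,G,H} → run G
t=25: ready={A,E,G,H} → run G
t=26: ready={A,E,G,H} → run G
t=27: ready={A,E,H} → run H
t=28: ready={A,E,H} → run H
t=29: ready={A,E,H} → run H
t=30: ready={A,E,H} → run H
t=31: ready={A,E,H} → run H
t=32: ready={A,E,H} → run H
t=33: ready={A,E,H} → run H
t=34: ready={A,E,H} → run H
t=35: ready={A,E} → run A
t=36: ready={E} → run E
t=37: ready={E} → run E
t=38: ready={E} → run E
t=39: ready={E} → run E
t=40: ready={E} → run E
t=41: ready={E} → run E
t=42: ready={E} → run E
t=43: (idle)
t=44: (idle)
t=45: (idle)
t=46: (idle)
t=47: (idle)
t=48: (idle)

running at tick 15 = C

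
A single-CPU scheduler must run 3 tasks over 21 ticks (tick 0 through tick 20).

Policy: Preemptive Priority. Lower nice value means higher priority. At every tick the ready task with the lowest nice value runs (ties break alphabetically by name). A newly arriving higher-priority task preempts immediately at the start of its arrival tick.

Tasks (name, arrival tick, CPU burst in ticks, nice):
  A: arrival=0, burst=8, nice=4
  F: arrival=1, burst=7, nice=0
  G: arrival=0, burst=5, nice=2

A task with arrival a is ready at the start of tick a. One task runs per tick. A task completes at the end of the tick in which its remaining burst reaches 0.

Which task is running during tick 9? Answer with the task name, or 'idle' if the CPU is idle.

running at tick 9 = G

t=0: ready={A,G} → run G
t=1: ready={A,F,G} → run F
t=2: ready={A,F,G} → run F
t=3: ready={A,F,G} → run F
t=4: ready={A,F,G} → run F
t=5: ready={A,F,G} → run F
t=6: ready={A,F,G} → run F
t=7: ready={A,F,G} → run F
t=8: ready={A,G} → run G
t=9: ready={A,G} → run G
t=10: ready={A,G} → run G
t=11: ready={A,G} → run G
t=12: ready={A} → run A
t=13: ready={A} → run A
t=14: ready={A} → run A
t=15: ready={A} → run A
t=16: ready={A} → run A
t=17: ready={A} → run A
t=18: ready={A} → run A
t=19: ready={A} → run A
t=20: (idle)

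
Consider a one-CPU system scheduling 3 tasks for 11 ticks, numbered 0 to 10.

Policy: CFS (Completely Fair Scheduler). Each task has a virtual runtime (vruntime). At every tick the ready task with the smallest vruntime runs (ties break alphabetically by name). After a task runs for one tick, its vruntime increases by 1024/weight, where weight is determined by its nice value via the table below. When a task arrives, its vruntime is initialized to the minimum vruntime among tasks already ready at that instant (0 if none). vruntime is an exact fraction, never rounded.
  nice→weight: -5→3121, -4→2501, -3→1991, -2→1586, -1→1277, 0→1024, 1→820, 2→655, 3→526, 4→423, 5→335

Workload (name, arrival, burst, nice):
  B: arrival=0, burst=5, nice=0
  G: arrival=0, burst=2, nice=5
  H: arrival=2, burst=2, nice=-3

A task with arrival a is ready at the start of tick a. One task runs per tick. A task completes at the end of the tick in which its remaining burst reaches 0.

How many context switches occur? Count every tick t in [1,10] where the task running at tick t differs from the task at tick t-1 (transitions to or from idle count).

context switches = 7

t=0: vr[B=0 G=0] → run B
t=1: vr[B=1 G=0] → run G
t=2: vr[B=1 G=1024/335 H=1] → run B
t=3: vr[B=2 G=1024/335 H=1] → run H
t=4: vr[B=2 G=1024/335 H=3015/1991] → run H
t=5: vr[B=2 G=1024/335] → run B
t=6: vr[B=3 G=1024/335] → run B
t=7: vr[B=4 G=1024/335] → run G
t=8: vr[B=4] → run B
t=9: (idle)
t=10: (idle)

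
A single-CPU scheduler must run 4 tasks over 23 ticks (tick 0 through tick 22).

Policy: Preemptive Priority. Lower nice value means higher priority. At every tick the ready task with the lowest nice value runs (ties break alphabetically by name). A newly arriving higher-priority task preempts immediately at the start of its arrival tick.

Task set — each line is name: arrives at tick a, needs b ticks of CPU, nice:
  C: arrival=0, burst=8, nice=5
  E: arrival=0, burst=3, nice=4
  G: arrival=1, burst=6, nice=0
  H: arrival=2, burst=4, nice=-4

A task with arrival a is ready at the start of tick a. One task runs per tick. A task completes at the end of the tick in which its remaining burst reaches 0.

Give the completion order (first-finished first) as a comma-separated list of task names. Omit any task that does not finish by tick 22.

t=0: ready={C,E} → run E
t=1: ready={C,E,G} → run G
t=2: ready={C,E,G,H} → run H
t=3: ready={C,E,G,H} → run H
t=4: ready={C,E,G,H} → run H
t=5: ready={C,E,G,H} → run H
t=6: ready={C,E,G} → run G
t=7: ready={C,E,G} → run G
t=8: ready={C,E,G} → run G
t=9: ready={C,E,G} → run G
t=10: ready={C,E,G} → run G
t=11: ready={C,E} → run E
t=12: ready={C,E} → run E
t=13: ready={C} → run C
t=14: ready={C} → run C
t=15: ready={C} → run C
t=16: ready={C} → run C
t=17: ready={C} → run C
t=18: ready={C} → run C
t=19: ready={C} → run C
t=20: ready={C} → run C
t=21: (idle)
t=22: (idle)

completion order = H, G, E, C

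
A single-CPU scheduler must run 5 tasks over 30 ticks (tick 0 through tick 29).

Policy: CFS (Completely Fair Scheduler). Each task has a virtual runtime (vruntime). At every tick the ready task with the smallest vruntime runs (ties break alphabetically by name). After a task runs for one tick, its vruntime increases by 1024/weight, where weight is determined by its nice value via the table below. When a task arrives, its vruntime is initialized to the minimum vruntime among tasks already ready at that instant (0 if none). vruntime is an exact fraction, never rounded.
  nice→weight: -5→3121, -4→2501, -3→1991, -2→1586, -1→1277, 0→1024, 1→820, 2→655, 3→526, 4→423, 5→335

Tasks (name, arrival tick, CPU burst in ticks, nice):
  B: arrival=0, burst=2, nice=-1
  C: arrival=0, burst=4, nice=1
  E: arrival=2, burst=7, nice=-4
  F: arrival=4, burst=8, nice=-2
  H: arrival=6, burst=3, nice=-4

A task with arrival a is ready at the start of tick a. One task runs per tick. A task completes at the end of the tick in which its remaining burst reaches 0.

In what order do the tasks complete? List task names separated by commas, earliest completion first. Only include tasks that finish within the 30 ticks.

t=0: vr[B=0 C=0] → run B
t=1: vr[B=1024/1277 C=0] → run C
t=2: vr[B=1024/1277 C=256/205 E=1024/1277] → run B
t=3: vr[C=256/205 E=1024/1277] → run E
t=4: vr[C=256/205 E=3868672/3193777 F=3868672/3193777] → run E
t=5: vr[C=256/205 E=5176320/3193777 F=3868672/3193777] → run F
t=6: vr[C=256/205 E=5176320/3193777 F=77099520/41519101 H=256/205] → run C
t=7: vr[C=512/205 E=5176320/3193777 F=77099520/41519101 H=256/205] → run H
t=8: vr[C=512/205 E=5176320/3193777 F=77099520/41519101 H=20736/12505] → run E
t=9: vr[C=512/205 E=6483968/3193777 F=77099520/41519101 H=20736/12505] → run H
t=10: vr[C=512/205 E=6483968/3193777 F=77099520/41519101 H=25856/12505] → run F
t=11: vr[C=512/205 E=6483968/3193777 F=103906304/41519101 H=25856/12505] → run E
t=12: vr[C=512/205 E=7791616/3193777 F=103906304/41519101 H=25856/12505] → run H
t=13: vr[C=512/205 E=7791616/3193777 F=103906304/41519101] → run E
t=14: vr[C=512/205 E=9099264/3193777 F=103906304/41519101] → run C
t=15: vr[C=768/205 E=9099264/3193777 F=103906304/41519101] → run F
t=16: vr[C=768/205 E=9099264/3193777 F=130713088/41519101] → run E
t=17: vr[C=768/205 E=10406912/3193777 F=130713088/41519101] → run F
t=18: vr[C=768/205 E=10406912/3193777 F=157519872/41519101] → run E
t=19: vr[C=768/205 F=157519872/41519101] → run C
t=20: vr[F=157519872/41519101] → run F
t=21: vr[F=184326656/41519101] → run F
t=22: vr[F=211133440/41519101] → run F
t=23: vr[F=237940224/41519101] → run F
t=24: (idle)
t=25: (idle)
t=26: (idle)
t=27: (idle)
t=28: (idle)
t=29: (idle)

completion order = B, H, E, C, F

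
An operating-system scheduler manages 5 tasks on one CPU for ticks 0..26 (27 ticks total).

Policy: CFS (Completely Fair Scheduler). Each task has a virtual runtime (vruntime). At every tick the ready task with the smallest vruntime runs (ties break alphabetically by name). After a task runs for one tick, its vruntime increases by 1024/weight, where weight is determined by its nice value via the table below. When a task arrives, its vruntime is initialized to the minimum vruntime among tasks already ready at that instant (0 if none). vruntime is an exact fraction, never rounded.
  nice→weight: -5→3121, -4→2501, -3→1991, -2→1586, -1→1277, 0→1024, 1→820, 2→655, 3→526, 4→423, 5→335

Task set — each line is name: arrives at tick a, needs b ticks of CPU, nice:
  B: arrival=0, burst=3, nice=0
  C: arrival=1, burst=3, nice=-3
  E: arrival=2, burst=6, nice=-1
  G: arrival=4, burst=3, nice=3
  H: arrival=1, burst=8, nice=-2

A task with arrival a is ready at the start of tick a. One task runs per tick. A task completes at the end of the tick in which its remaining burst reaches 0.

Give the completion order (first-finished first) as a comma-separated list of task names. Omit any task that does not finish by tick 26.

t=0: vr[B=0] → run B
t=1: vr[B=1 C=1 H=1] → run B
t=2: vr[B=2 C=1 E=1 H=1] → run C
t=3: vr[B=2 C=3015/1991 E=1 H=1] → run E
t=4: vr[B=2 C=3015/1991 E=2301/1277 G=1 H=1] → run G
t=5: vr[B=2 C=3015/1991 E=2301/1277 G=775/263 H=1] → run H
t=6: vr[B=2 C=3015/1991 E=2301/1277 G=775/263 H=1305/793] → run C
t=7: vr[B=2 C=4039/1991 E=2301/1277 G=775/263 H=1305/793] → run H
t=8: vr[B=2 C=4039/1991 E=2301/1277 G=775/263 H=1817/793] → run E
t=9: vr[B=2 C=4039/1991 E=3325/1277 G=775/263 H=1817/793] → run B
t=10: vr[C=4039/1991 E=3325/1277 G=775/263 H=1817/793] → run C
t=11: vr[E=3325/1277 G=775/263 H=1817/793] → run H
t=12: vr[E=3325/1277 G=775/263 H=2329/793] → run E
t=13: vr[E=4349/1277 G=775/263 H=2329/793] → run H
t=14: vr[E=4349/1277 G=775/263 H=2841/793] → run G
t=15: vr[E=4349/1277 G=1287/263 H=2841/793] → run E
t=16: vr[E=5373/1277 G=1287/263 H=2841/793] → run H
t=17: vr[E=5373/1277 G=1287/263 H=3353/793] → run E
t=18: vr[E=6397/1277 G=1287/263 H=3353/793] → run H
t=19: vr[E=6397/1277 G=1287/263 H=3865/793] → run H
t=20: vr[E=6397/1277 G=1287/263 H=4377/793] → run G
t=21: vr[E=6397/1277 H=4377/793] → run E
t=22: vr[H=4377/793] → run H
t=23: (idle)
t=24: (idle)
t=25: (idle)
t=26: (idle)

completion order = B, C, G, E, H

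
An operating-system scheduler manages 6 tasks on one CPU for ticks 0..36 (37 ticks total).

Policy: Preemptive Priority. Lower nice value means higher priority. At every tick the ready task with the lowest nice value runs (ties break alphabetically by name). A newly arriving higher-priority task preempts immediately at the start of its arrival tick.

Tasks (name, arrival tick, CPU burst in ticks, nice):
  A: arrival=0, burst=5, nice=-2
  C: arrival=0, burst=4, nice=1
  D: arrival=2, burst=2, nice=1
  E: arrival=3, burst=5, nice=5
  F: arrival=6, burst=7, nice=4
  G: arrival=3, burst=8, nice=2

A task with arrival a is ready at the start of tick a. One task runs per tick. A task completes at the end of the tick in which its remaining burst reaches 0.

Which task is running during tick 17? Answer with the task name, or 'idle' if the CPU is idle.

t=0: ready={A,C} → run A
t=1: ready={A,C} → run A
t=2: ready={A,C,D} → run A
t=3: ready={A,C,D,E,G} → run A
t=4: ready={A,C,D,E,G} → run A
t=5: ready={C,D,E,G} → run C
t=6: ready={C,D,E,F,G} → run C
t=7: ready={C,D,E,F,G} → run C
t=8: ready={C,D,E,F,G} → run C
t=9: ready={D,E,F,G} → run D
t=10: ready={D,E,F,G} → run D
t=11: ready={E,F,G} → run G
t=12: ready={E,F,G} → run G
t=13: ready={E,F,G} → run G
t=14: ready={E,F,G} → run G
t=15: ready={E,F,G} → run G
t=16: ready={E,F,G} → run G
t=17: ready={E,F,G} → run G
t=18: ready={E,F,G} → run G
t=19: ready={E,F} → run F
t=20: ready={E,F} → run F
t=21: ready={E,F} → run F
t=22: ready={E,F} → run F
t=23: ready={E,F} → run F
t=24: ready={E,F} → run F
t=25: ready={E,F} → run F
t=26: ready={E} → run E
t=27: ready={E} → run E
t=28: ready={E} → run E
t=29: ready={E} → run E
t=30: ready={E} → run E
t=31: (idle)
t=32: (idle)
t=33: (idle)
t=34: (idle)
t=35: (idle)
t=36: (idle)

running at tick 17 = G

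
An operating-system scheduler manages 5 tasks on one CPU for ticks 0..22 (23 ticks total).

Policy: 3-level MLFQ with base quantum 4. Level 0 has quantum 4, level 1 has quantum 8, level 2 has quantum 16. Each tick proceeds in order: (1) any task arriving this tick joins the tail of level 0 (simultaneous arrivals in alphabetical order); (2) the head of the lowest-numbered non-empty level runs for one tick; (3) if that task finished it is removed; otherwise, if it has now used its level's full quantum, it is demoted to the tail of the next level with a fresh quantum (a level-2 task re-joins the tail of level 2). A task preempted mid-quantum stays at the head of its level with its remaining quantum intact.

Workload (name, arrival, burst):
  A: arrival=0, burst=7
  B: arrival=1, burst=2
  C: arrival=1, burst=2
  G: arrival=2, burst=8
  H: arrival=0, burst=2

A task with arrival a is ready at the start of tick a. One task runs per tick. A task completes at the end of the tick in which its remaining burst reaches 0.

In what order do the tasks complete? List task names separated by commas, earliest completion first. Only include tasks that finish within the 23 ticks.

t=0: L0/L1/L2 = AH/-/- → run A
t=1: L0/L1/L2 = AHBC/-/- → run A
t=2: L0/L1/L2 = AHBCG/-/- → run A
t=3: L0/L1/L2 = AHBCG/-/- → run A
t=4: L0/L1/L2 = HBCG/A/- → run H
t=5: L0/L1/L2 = HBCG/A/- → run H
t=6: L0/L1/L2 = BCG/A/- → run B
t=7: L0/L1/L2 = BCG/A/- → run B
t=8: L0/L1/L2 = CG/A/- → run C
t=9: L0/L1/L2 = CG/A/- → run C
t=10: L0/L1/L2 = G/A/- → run G
t=11: L0/L1/L2 = G/A/- → run G
t=12: L0/L1/L2 = G/A/- → run G
t=13: L0/L1/L2 = G/A/- → run G
t=14: L0/L1/L2 = -/AG/- → run A
t=15: L0/L1/L2 = -/AG/- → run A
t=16: L0/L1/L2 = -/AG/- → run A
t=17: L0/L1/L2 = -/G/- → run G
t=18: L0/L1/L2 = -/G/- → run G
t=19: L0/L1/L2 = -/G/- → run G
t=20: L0/L1/L2 = -/G/- → run G
t=21: (idle)
t=22: (idle)

completion order = H, B, C, A, G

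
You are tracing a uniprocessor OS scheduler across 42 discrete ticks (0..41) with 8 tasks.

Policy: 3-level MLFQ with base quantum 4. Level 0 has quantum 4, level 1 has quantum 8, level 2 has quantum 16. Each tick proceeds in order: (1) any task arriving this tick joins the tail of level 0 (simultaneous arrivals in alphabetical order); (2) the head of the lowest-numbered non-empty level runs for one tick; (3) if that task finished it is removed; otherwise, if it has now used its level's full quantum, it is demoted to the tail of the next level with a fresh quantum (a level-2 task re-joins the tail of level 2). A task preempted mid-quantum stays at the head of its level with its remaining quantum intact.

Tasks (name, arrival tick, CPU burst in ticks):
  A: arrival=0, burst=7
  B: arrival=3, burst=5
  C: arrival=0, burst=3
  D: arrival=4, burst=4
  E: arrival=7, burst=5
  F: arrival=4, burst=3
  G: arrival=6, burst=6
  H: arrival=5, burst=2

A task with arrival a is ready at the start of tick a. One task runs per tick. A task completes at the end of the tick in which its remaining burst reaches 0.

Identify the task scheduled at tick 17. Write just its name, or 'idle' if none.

t=0: L0/L1/L2 = AC/-/- → run A
t=1: L0/L1/L2 = AC/-/- → run A
t=2: L0/L1/L2 = AC/-/- → run A
t=3: L0/L1/L2 = ACB/-/- → run A
t=4: L0/L1/L2 = CBDF/A/- → run C
t=5: L0/L1/L2 = CBDFH/A/- → run C
t=6: L0/L1/L2 = CBDFHG/A/- → run C
t=7: L0/L1/L2 = BDFHGE/A/- → run B
t=8: L0/L1/L2 = BDFHGE/A/- → run B
t=9: L0/L1/L2 = BDFHGE/A/- → run B
t=10: L0/L1/L2 = BDFHGE/A/- → run B
t=11: L0/L1/L2 = DFHGE/AB/- → run D
t=12: L0/L1/L2 = DFHGE/AB/- → run D
t=13: L0/L1/L2 = DFHGE/AB/- → run D
t=14: L0/L1/L2 = DFHGE/AB/- → run D
t=15: L0/L1/L2 = FHGE/AB/- → run F
t=16: L0/L1/L2 = FHGE/AB/- → run F
t=17: L0/L1/L2 = FHGE/AB/- → run F
t=18: L0/L1/L2 = HGE/AB/- → run H
t=19: L0/L1/L2 = HGE/AB/- → run H
t=20: L0/L1/L2 = GE/AB/- → run G
t=21: L0/L1/L2 = GE/AB/- → run G
t=22: L0/L1/L2 = GE/AB/- → run G
t=23: L0/L1/L2 = GE/AB/- → run G
t=24: L0/L1/L2 = E/ABG/- → run E
t=25: L0/L1/L2 = E/ABG/- → run E
t=26: L0/L1/L2 = E/ABG/- → run E
t=27: L0/L1/L2 = E/ABG/- → run E
t=28: L0/L1/L2 = -/ABGE/- → run A
t=29: L0/L1/L2 = -/ABGE/- → run A
t=30: L0/L1/L2 = -/ABGE/- → run A
t=31: L0/L1/L2 = -/BGE/- → run B
t=32: L0/L1/L2 = -/GE/- → run G
t=33: L0/L1/L2 = -/GE/- → run G
t=34: L0/L1/L2 = -/E/- → run E
t=35: (idle)
t=36: (idle)
t=37: (idle)
t=38: (idle)
t=39: (idle)
t=40: (idle)
t=41: (idle)

running at tick 17 = F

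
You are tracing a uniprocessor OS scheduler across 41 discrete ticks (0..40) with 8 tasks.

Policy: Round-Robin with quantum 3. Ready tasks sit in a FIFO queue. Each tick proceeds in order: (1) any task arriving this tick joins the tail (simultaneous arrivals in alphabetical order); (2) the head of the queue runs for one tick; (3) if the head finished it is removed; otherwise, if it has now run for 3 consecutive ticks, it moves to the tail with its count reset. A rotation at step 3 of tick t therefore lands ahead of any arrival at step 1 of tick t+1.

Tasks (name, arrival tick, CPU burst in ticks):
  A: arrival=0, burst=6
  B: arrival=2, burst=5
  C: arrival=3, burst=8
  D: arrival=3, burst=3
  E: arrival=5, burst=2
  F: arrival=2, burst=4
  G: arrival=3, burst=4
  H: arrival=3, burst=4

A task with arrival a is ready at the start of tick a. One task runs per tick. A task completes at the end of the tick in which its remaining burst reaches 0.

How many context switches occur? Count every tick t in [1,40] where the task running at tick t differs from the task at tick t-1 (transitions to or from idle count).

context switches = 15

t=0: queue=[A] q_used=0 → run A
t=1: queue=[A] q_used=1 → run A
t=2: queue=[A,B,F] q_used=2 → run A
t=3: queue=[B,F,A,C,D,G,H] q_used=0 → run B
t=4: queue=[B,F,A,C,D,G,H] q_used=1 → run B
t=5: queue=[B,F,A,C,D,G,H,E] q_used=2 → run B
t=6: queue=[F,A,C,D,G,H,E,B] q_used=0 → run F
t=7: queue=[F,A,C,D,G,H,E,B] q_used=1 → run F
t=8: queue=[F,A,C,D,G,H,E,B] q_used=2 → run F
t=9: queue=[A,C,D,G,H,E,B,F] q_used=0 → run A
t=10: queue=[A,C,D,G,H,E,B,F] q_used=1 → run A
t=11: queue=[A,C,D,G,H,E,B,F] q_used=2 → run A
t=12: queue=[C,D,G,H,E,B,F] q_used=0 → run C
t=13: queue=[C,D,G,H,E,B,F] q_used=1 → run C
t=14: queue=[C,D,G,H,E,B,F] q_used=2 → run C
t=15: queue=[D,G,H,E,B,F,C] q_used=0 → run D
t=16: queue=[D,G,H,E,B,F,C] q_used=1 → run D
t=17: queue=[D,G,H,E,B,F,C] q_used=2 → run D
t=18: queue=[G,H,E,B,F,C] q_used=0 → run G
t=19: queue=[G,H,E,B,F,C] q_used=1 → run G
t=20: queue=[G,H,E,B,F,C] q_used=2 → run G
t=21: queue=[H,E,B,F,C,G] q_used=0 → run H
t=22: queue=[H,E,B,F,C,G] q_used=1 → run H
t=23: queue=[H,E,B,F,C,G] q_used=2 → run H
t=24: queue=[E,B,F,C,G,H] q_used=0 → run E
t=25: queue=[E,B,F,C,G,H] q_used=1 → run E
t=26: queue=[B,F,C,G,H] q_used=0 → run B
t=27: queue=[B,F,C,G,H] q_used=1 → run B
t=28: queue=[F,C,G,H] q_used=0 → run F
t=29: queue=[C,G,H] q_used=0 → run C
t=30: queue=[C,G,H] q_used=1 → run C
t=31: queue=[C,G,H] q_used=2 → run C
t=32: queue=[G,H,C] q_used=0 → run G
t=33: queue=[H,C] q_used=0 → run H
t=34: queue=[C] q_used=0 → run C
t=35: queue=[C] q_used=1 → run C
t=36: (idle)
t=37: (idle)
t=38: (idle)
t=39: (idle)
t=40: (idle)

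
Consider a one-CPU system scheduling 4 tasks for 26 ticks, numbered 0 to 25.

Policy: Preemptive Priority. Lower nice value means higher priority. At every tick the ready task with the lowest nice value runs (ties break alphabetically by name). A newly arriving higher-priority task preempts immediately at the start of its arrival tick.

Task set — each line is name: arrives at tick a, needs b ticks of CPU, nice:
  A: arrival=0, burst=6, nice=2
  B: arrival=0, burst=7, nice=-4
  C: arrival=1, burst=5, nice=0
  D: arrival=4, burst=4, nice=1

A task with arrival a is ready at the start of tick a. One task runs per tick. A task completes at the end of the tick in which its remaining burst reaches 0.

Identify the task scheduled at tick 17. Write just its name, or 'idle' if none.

t=0: ready={A,B} → run B
t=1: ready={A,B,C} → run B
t=2: ready={A,B,C} → run B
t=3: ready={A,B,C} → run B
t=4: ready={A,B,C,D} → run B
t=5: ready={A,B,C,D} → run B
t=6: ready={A,B,C,D} → run B
t=7: ready={A,C,D} → run C
t=8: ready={A,C,D} → run C
t=9: ready={A,C,D} → run C
t=10: ready={A,C,D} → run C
t=11: ready={A,C,D} → run C
t=12: ready={A,D} → run D
t=13: ready={A,D} → run D
t=14: ready={A,D} → run D
t=15: ready={A,D} → run D
t=16: ready={A} → run A
t=17: ready={A} → run A
t=18: ready={A} → run A
t=19: ready={A} → run A
t=20: ready={A} → run A
t=21: ready={A} → run A
t=22: (idle)
t=23: (idle)
t=24: (idle)
t=25: (idle)

running at tick 17 = A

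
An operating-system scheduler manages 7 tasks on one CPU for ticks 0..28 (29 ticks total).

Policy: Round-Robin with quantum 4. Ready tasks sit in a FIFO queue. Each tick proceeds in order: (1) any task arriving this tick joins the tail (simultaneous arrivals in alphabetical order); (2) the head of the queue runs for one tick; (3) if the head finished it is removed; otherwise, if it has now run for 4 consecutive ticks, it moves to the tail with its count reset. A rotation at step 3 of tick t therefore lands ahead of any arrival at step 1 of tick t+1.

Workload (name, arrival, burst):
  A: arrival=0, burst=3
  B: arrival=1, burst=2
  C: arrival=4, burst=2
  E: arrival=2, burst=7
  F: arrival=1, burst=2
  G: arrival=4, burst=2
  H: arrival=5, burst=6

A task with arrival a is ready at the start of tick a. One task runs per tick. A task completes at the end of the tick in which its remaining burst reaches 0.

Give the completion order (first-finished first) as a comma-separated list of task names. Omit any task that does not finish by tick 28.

completion order = A, B, F, C, G, E, H

t=0: queue=[A] q_used=0 → run A
t=1: queue=[A,B,F] q_used=1 → run A
t=2: queue=[A,B,F,E] q_used=2 → run A
t=3: queue=[B,F,E] q_used=0 → run B
t=4: queue=[B,F,E,C,G] q_used=1 → run B
t=5: queue=[F,E,C,G,H] q_used=0 → run F
t=6: queue=[F,E,C,G,H] q_used=1 → run F
t=7: queue=[E,C,G,H] q_used=0 → run E
t=8: queue=[E,C,G,H] q_used=1 → run E
t=9: queue=[E,C,G,H] q_used=2 → run E
t=10: queue=[E,C,G,H] q_used=3 → run E
t=11: queue=[C,G,H,E] q_used=0 → run C
t=12: queue=[C,G,H,E] q_used=1 → run C
t=13: queue=[G,H,E] q_used=0 → run G
t=14: queue=[G,H,E] q_used=1 → run G
t=15: queue=[H,E] q_used=0 → run H
t=16: queue=[H,E] q_used=1 → run H
t=17: queue=[H,E] q_used=2 → run H
t=18: queue=[H,E] q_used=3 → run H
t=19: queue=[E,H] q_used=0 → run E
t=20: queue=[E,H] q_used=1 → run E
t=21: queue=[E,H] q_used=2 → run E
t=22: queue=[H] q_used=0 → run H
t=23: queue=[H] q_used=1 → run H
t=24: (idle)
t=25: (idle)
t=26: (idle)
t=27: (idle)
t=28: (idle)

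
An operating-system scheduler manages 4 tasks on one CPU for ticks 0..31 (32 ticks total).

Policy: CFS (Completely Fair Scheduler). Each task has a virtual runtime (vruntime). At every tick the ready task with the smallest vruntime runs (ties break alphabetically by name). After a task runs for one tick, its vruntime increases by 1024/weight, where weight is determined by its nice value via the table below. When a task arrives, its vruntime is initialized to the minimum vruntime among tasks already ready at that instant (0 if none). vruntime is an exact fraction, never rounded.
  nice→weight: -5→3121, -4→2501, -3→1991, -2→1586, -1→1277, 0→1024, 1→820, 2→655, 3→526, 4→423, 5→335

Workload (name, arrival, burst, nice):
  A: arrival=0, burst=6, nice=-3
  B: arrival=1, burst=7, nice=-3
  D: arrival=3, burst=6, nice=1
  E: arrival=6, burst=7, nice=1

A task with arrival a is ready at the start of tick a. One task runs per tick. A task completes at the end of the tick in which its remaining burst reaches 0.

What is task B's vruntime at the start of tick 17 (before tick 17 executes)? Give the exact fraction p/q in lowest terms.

t=0: vr[A=0] → run A
t=1: vr[A=1024/1991 B=1024/1991] → run A
t=2: vr[A=2048/1991 B=1024/1991] → run B
t=3: vr[A=2048/1991 B=2048/1991 D=2048/1991] → run A
t=4: vr[A=3072/1991 B=2048/1991 D=2048/1991] → run B
t=5: vr[A=3072/1991 B=3072/1991 D=2048/1991] → run D
t=6: vr[A=3072/1991 B=3072/1991 D=929536/408155 E=3072/1991] → run A
t=7: vr[A=4096/1991 B=3072/1991 D=929536/408155 E=3072/1991] → run B
t=8: vr[A=4096/1991 B=4096/1991 D=929536/408155 E=3072/1991] → run E
t=9: vr[A=4096/1991 B=4096/1991 D=929536/408155 E=1139456/408155] → run A
t=10: vr[A=5120/1991 B=4096/1991 D=929536/408155 E=1139456/408155] → run B
t=11: vr[A=5120/1991 B=5120/1991 D=929536/408155 E=1139456/408155] → run D
t=12: vr[A=5120/1991 B=5120/1991 D=1439232/408155 E=1139456/408155] → run A
t=13: vr[B=5120/1991 D=1439232/408155 E=1139456/408155] → run B
t=14: vr[B=6144/1991 D=1439232/408155 E=1139456/408155] → run E
t=15: vr[B=6144/1991 D=1439232/408155 E=1649152/408155] → run B
t=16: vr[B=7168/1991 D=1439232/408155 E=1649152/408155] → run D
t=17: vr[B=7168/1991 D=1948928/408155 E=1649152/408155] → run B
t=18: vr[D=1948928/408155 E=1649152/408155] → run E
t=19: vr[D=1948928/408155 E=2158848/408155] → run D
t=20: vr[D=2458624/408155 E=2158848/408155] → run E
t=21: vr[D=2458624/408155 E=2668544/408155] → run D
t=22: vr[D=593664/81631 E=2668544/408155] → run E
t=23: vr[D=593664/81631 E=635648/81631] → run D
t=24: vr[E=635648/81631] → run E
t=25: vr[E=3687936/408155] → run E
t=26: (idle)
t=27: (idle)
t=28: (idle)
t=29: (idle)
t=30: (idle)
t=31: (idle)

vruntime(B, start of tick 17) = 7168/1991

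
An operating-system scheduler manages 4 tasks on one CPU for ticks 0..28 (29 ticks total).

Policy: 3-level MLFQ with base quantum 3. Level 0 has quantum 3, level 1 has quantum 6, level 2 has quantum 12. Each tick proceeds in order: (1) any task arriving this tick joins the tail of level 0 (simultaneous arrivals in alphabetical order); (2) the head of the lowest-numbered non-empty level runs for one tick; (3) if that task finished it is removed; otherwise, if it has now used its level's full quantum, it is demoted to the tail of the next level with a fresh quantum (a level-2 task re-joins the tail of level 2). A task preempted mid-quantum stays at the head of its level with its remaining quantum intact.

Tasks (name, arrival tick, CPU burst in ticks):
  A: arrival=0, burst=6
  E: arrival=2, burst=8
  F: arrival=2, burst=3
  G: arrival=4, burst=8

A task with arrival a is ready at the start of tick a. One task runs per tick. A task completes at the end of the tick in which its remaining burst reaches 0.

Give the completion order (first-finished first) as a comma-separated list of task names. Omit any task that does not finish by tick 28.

t=0: L0/L1/L2 = A/-/- → run A
t=1: L0/L1/L2 = A/-/- → run A
t=2: L0/L1/L2 = AEF/-/- → run A
t=3: L0/L1/L2 = EF/A/- → run E
t=4: L0/L1/L2 = EFG/A/- → run E
t=5: L0/L1/L2 = EFG/A/- → run E
t=6: L0/L1/L2 = FG/AE/- → run F
t=7: L0/L1/L2 = FG/AE/- → run F
t=8: L0/L1/L2 = FG/AE/- → run F
t=9: L0/L1/L2 = G/AE/- → run G
t=10: L0/L1/L2 = G/AE/- → run G
t=11: L0/L1/L2 = G/AE/- → run G
t=12: L0/L1/L2 = -/AEG/- → run A
t=13: L0/L1/L2 = -/AEG/- → run A
t=14: L0/L1/L2 = -/AEG/- → run A
t=15: L0/L1/L2 = -/EG/- → run E
t=16: L0/L1/L2 = -/EG/- → run E
t=17: L0/L1/L2 = -/EG/- → run E
t=18: L0/L1/L2 = -/EG/- → run E
t=19: L0/L1/L2 = -/EG/- → run E
t=20: L0/L1/L2 = -/G/- → run G
t=21: L0/L1/L2 = -/G/- → run G
t=22: L0/L1/L2 = -/G/- → run G
t=23: L0/L1/L2 = -/G/- → run G
t=24: L0/L1/L2 = -/G/- → run G
t=25: (idle)
t=26: (idle)
t=27: (idle)
t=28: (idle)

completion order = F, A, E, G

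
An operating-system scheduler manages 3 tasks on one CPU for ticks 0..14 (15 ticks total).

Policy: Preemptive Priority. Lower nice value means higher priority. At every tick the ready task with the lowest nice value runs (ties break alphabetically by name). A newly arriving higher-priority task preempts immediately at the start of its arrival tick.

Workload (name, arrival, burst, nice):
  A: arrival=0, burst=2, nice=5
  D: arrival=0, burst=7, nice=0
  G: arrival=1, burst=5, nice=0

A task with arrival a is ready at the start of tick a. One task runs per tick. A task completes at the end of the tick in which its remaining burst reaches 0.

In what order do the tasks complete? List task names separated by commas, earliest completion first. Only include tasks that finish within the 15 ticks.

t=0: ready={A,D} → run D
t=1: ready={A,D,G} → run D
t=2: ready={A,D,G} → run D
t=3: ready={A,D,G} → run D
t=4: ready={A,D,G} → run D
t=5: ready={A,D,G} → run D
t=6: ready={A,D,G} → run D
t=7: ready={A,G} → run G
t=8: ready={A,G} → run G
t=9: ready={A,G} → run G
t=10: ready={A,G} → run G
t=11: ready={A,G} → run G
t=12: ready={A} → run A
t=13: ready={A} → run A
t=14: (idle)

completion order = D, G, A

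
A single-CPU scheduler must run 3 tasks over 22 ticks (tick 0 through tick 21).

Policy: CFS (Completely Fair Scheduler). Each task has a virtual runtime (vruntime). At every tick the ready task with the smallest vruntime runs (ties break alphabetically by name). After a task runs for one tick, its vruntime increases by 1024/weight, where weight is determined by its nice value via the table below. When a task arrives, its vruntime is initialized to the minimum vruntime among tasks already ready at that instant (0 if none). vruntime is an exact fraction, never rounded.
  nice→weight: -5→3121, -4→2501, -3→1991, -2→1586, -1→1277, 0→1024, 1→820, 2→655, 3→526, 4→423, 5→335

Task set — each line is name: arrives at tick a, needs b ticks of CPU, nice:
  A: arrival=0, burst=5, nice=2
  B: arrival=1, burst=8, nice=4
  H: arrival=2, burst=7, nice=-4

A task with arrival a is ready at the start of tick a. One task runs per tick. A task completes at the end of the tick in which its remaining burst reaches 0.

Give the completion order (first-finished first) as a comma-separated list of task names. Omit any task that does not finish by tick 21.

completion order = H, A, B

t=0: vr[A=0] → run A
t=1: vr[A=1024/655 B=1024/655] → run A
t=2: vr[A=2048/655 B=1024/655 H=1024/655] → run B
t=3: vr[A=2048/655 B=1103872/277065 H=1024/655] → run H
t=4: vr[A=2048/655 B=1103872/277065 H=3231744/1638155] → run H
t=5: vr[A=2048/655 B=1103872/277065 H=3902464/1638155] → run H
t=6: vr[A=2048/655 B=1103872/277065 H=4573184/1638155] → run H
t=7: vr[A=2048/655 B=1103872/277065 H=5243904/1638155] → run A
t=8: vr[A=3072/655 B=1103872/277065 H=5243904/1638155] → run H
t=9: vr[A=3072/655 B=1103872/277065 H=5914624/1638155] → run H
t=10: vr[A=3072/655 B=1103872/277065 H=6585344/1638155] → run B
t=11: vr[A=3072/655 B=1774592/277065 H=6585344/1638155] → run H
t=12: vr[A=3072/655 B=1774592/277065] → run A
t=13: vr[A=4096/655 B=1774592/277065] → run A
t=14: vr[B=1774592/277065] → run B
t=15: vr[B=815104/92355] → run B
t=16: vr[B=3116032/277065] → run B
t=17: vr[B=3786752/277065] → run B
t=18: vr[B=1485824/92355] → run B
t=19: vr[B=5128192/277065] → run B
t=20: (idle)
t=21: (idle)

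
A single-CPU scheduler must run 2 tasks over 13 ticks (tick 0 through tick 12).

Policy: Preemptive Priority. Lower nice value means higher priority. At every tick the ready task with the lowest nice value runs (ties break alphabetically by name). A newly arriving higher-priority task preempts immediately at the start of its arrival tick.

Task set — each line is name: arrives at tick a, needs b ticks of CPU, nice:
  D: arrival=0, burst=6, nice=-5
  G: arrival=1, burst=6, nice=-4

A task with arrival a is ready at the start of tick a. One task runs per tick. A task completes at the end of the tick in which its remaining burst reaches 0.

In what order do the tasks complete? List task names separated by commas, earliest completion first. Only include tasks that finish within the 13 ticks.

t=0: ready={D} → run D
t=1: ready={D,G} → run D
t=2: ready={D,G} → run D
t=3: ready={D,G} → run D
t=4: ready={D,G} → run D
t=5: ready={D,G} → run D
t=6: ready={G} → run G
t=7: ready={G} → run G
t=8: ready={G} → run G
t=9: ready={G} → run G
t=10: ready={G} → run G
t=11: ready={G} → run G
t=12: (idle)

completion order = D, G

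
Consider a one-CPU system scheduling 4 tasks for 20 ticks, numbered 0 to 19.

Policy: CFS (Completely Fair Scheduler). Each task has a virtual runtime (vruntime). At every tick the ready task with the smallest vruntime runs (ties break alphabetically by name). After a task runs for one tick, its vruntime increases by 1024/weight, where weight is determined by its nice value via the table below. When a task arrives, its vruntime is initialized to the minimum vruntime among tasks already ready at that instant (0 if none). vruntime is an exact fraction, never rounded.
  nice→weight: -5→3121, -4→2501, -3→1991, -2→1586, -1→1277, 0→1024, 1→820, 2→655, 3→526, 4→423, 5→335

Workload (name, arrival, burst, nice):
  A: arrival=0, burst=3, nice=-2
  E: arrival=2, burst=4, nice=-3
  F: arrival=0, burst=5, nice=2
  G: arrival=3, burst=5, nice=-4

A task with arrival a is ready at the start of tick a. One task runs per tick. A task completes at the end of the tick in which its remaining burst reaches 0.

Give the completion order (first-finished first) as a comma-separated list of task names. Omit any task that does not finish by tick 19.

t=0: vr[A=0 F=0] → run A
t=1: vr[A=512/793 F=0] → run F
t=2: vr[A=512/793 E=512/793 F=1024/655] → run A
t=3: vr[A=1024/793 E=512/793 F=1024/655 G=512/793] → run E
t=4: vr[A=1024/793 E=1831424/1578863 F=1024/655 G=512/793] → run G
t=5: vr[A=1024/793 E=1831424/1578863 F=1024/655 G=34304/32513] → run G
t=6: vr[A=1024/793 E=1831424/1578863 F=1024/655 G=47616/32513] → run E
t=7: vr[A=1024/793 E=2643456/1578863 F=1024/655 G=47616/32513] → run A
t=8: vr[E=2643456/1578863 F=1024/655 G=47616/32513] → run G
t=9: vr[E=2643456/1578863 F=1024/655 G=60928/32513] → run F
t=10: vr[E=2643456/1578863 F=2048/655 G=60928/32513] → run E
t=11: vr[E=3455488/1578863 F=2048/655 G=60928/32513] → run G
t=12: vr[E=3455488/1578863 F=2048/655 G=74240/32513] → run E
t=13: vr[F=2048/655 G=74240/32513] → run G
t=14: vr[F=2048/655] → run F
t=15: vr[F=3072/655] → run F
t=16: vr[F=4096/655] → run F
t=17: (idle)
t=18: (idle)
t=19: (idle)

completion order = A, E, G, F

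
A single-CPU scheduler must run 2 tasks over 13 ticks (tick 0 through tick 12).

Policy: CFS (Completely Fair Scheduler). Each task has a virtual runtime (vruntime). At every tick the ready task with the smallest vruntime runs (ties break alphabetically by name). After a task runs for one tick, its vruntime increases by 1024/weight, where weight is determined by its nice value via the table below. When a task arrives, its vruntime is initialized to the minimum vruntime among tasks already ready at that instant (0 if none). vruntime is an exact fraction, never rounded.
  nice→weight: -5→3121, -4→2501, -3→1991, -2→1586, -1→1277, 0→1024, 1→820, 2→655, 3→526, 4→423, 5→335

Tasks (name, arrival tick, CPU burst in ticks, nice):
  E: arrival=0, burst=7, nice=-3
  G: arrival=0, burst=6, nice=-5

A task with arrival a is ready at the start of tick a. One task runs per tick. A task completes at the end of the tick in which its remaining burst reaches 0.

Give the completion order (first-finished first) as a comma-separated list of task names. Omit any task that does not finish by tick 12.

completion order = G, E

t=0: vr[E=0 G=0] → run E
t=1: vr[E=1024/1991 G=0] → run G
t=2: vr[E=1024/1991 G=1024/3121] → run G
t=3: vr[E=1024/1991 G=2048/3121] → run E
t=4: vr[E=2048/1991 G=2048/3121] → run G
t=5: vr[E=2048/1991 G=3072/3121] → run G
t=6: vr[E=2048/1991 G=4096/3121] → run E
t=7: vr[E=3072/1991 G=4096/3121] → run G
t=8: vr[E=3072/1991 G=5120/3121] → run E
t=9: vr[E=4096/1991 G=5120/3121] → run G
t=10: vr[E=4096/1991] → run E
t=11: vr[E=5120/1991] → run E
t=12: vr[E=6144/1991] → run E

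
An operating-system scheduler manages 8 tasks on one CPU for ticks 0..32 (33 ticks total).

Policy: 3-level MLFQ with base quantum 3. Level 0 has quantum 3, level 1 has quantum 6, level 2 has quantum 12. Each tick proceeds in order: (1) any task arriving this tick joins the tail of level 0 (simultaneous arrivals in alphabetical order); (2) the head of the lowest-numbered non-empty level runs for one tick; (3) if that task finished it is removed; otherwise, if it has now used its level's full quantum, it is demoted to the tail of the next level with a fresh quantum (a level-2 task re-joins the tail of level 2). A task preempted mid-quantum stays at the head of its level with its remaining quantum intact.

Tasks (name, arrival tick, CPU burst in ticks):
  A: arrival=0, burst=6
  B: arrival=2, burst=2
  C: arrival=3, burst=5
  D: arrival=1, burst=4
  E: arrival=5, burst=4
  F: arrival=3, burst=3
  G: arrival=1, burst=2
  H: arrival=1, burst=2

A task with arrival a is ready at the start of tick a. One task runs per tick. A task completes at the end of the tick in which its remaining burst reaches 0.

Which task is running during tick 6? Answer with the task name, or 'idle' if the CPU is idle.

running at tick 6 = G

t=0: L0/L1/L2 = A/-/- → run A
t=1: L0/L1/L2 = ADGH/-/- → run A
t=2: L0/L1/L2 = ADGHB/-/- → run A
t=3: L0/L1/L2 = DGHBCF/A/- → run D
t=4: L0/L1/L2 = DGHBCF/A/- → run D
t=5: L0/L1/L2 = DGHBCFE/A/- → run D
t=6: L0/L1/L2 = GHBCFE/AD/- → run G
t=7: L0/L1/L2 = GHBCFE/AD/- → run G
t=8: L0/L1/L2 = HBCFE/AD/- → run H
t=9: L0/L1/L2 = HBCFE/AD/- → run H
t=10: L0/L1/L2 = BCFE/AD/- → run B
t=11: L0/L1/L2 = BCFE/AD/- → run B
t=12: L0/L1/L2 = CFE/AD/- → run C
t=13: L0/L1/L2 = CFE/AD/- → run C
t=14: L0/L1/L2 = CFE/AD/- → run C
t=15: L0/L1/L2 = FE/ADC/- → run F
t=16: L0/L1/L2 = FE/ADC/- → run F
t=17: L0/L1/L2 = FE/ADC/- → run F
t=18: L0/L1/L2 = E/ADC/- → run E
t=19: L0/L1/L2 = E/ADC/- → run E
t=20: L0/L1/L2 = E/ADC/- → run E
t=21: L0/L1/L2 = -/ADCE/- → run A
t=22: L0/L1/L2 = -/ADCE/- → run A
t=23: L0/L1/L2 = -/ADCE/- → run A
t=24: L0/L1/L2 = -/DCE/- → run D
t=25: L0/L1/L2 = -/CE/- → run C
t=26: L0/L1/L2 = -/CE/- → run C
t=27: L0/L1/L2 = -/E/- → run E
t=28: (idle)
t=29: (idle)
t=30: (idle)
t=31: (idle)
t=32: (idle)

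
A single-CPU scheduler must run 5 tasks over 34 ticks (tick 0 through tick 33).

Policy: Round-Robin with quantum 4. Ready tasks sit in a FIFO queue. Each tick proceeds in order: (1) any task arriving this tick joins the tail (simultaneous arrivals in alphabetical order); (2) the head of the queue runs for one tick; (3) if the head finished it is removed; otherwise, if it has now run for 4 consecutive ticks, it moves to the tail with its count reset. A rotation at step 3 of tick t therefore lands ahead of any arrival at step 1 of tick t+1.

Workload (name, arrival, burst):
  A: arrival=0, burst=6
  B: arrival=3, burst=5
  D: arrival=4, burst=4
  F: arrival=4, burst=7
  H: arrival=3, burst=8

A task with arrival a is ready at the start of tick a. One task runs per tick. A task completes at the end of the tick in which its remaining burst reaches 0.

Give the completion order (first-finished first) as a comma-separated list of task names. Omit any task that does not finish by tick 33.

t=0: queue=[A] q_used=0 → run A
t=1: queue=[A] q_used=1 → run A
t=2: queue=[A] q_used=2 → run A
t=3: queue=[A,B,H] q_used=3 → run A
t=4: queue=[B,H,A,D,F] q_used=0 → run B
t=5: queue=[B,H,A,D,F] q_used=1 → run B
t=6: queue=[B,H,A,D,F] q_used=2 → run B
t=7: queue=[B,H,A,D,F] q_used=3 → run B
t=8: queue=[H,A,D,F,B] q_used=0 → run H
t=9: queue=[H,A,D,F,B] q_used=1 → run H
t=10: queue=[H,A,D,F,B] q_used=2 → run H
t=11: queue=[H,A,D,F,B] q_used=3 → run H
t=12: queue=[A,D,F,B,H] q_used=0 → run A
t=13: queue=[A,D,F,B,H] q_used=1 → run A
t=14: queue=[D,F,B,H] q_used=0 → run D
t=15: queue=[D,F,B,H] q_used=1 → run D
t=16: queue=[D,F,B,H] q_used=2 → run D
t=17: queue=[D,F,B,H] q_used=3 → run D
t=18: queue=[F,B,H] q_used=0 → run F
t=19: queue=[F,B,H] q_used=1 → run F
t=20: queue=[F,B,H] q_used=2 → run F
t=21: queue=[F,B,H] q_used=3 → run F
t=22: queue=[B,H,F] q_used=0 → run B
t=23: queue=[H,F] q_used=0 → run H
t=24: queue=[H,F] q_used=1 → run H
t=25: queue=[H,F] q_used=2 → run H
t=26: queue=[H,F] q_used=3 → run H
t=27: queue=[F] q_used=0 → run F
t=28: queue=[F] q_used=1 → run F
t=29: queue=[F] q_used=2 → run F
t=30: (idle)
t=31: (idle)
t=32: (idle)
t=33: (idle)

completion order = A, D, B, H, F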